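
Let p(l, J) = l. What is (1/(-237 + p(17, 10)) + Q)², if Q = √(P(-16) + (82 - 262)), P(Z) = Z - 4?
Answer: (-1 + 2200*I*√2)²/48400 ≈ -200.0 - 0.12856*I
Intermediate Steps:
P(Z) = -4 + Z
Q = 10*I*√2 (Q = √((-4 - 16) + (82 - 262)) = √(-20 - 180) = √(-200) = 10*I*√2 ≈ 14.142*I)
(1/(-237 + p(17, 10)) + Q)² = (1/(-237 + 17) + 10*I*√2)² = (1/(-220) + 10*I*√2)² = (-1/220 + 10*I*√2)²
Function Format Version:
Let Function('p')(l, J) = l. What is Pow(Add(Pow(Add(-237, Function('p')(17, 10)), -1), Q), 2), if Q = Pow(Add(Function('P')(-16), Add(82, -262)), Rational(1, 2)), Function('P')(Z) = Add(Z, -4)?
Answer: Mul(Rational(1, 48400), Pow(Add(-1, Mul(2200, I, Pow(2, Rational(1, 2)))), 2)) ≈ Add(-200.00, Mul(-0.12856, I))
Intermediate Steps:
Function('P')(Z) = Add(-4, Z)
Q = Mul(10, I, Pow(2, Rational(1, 2))) (Q = Pow(Add(Add(-4, -16), Add(82, -262)), Rational(1, 2)) = Pow(Add(-20, -180), Rational(1, 2)) = Pow(-200, Rational(1, 2)) = Mul(10, I, Pow(2, Rational(1, 2))) ≈ Mul(14.142, I))
Pow(Add(Pow(Add(-237, Function('p')(17, 10)), -1), Q), 2) = Pow(Add(Pow(Add(-237, 17), -1), Mul(10, I, Pow(2, Rational(1, 2)))), 2) = Pow(Add(Pow(-220, -1), Mul(10, I, Pow(2, Rational(1, 2)))), 2) = Pow(Add(Rational(-1, 220), Mul(10, I, Pow(2, Rational(1, 2)))), 2)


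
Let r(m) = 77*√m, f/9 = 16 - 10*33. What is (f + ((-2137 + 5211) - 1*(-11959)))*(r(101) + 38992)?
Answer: 475975344 + 939939*√101 ≈ 4.8542e+8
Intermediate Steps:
f = -2826 (f = 9*(16 - 10*33) = 9*(16 - 330) = 9*(-314) = -2826)
(f + ((-2137 + 5211) - 1*(-11959)))*(r(101) + 38992) = (-2826 + ((-2137 + 5211) - 1*(-11959)))*(77*√101 + 38992) = (-2826 + (3074 + 11959))*(38992 + 77*√101) = (-2826 + 15033)*(38992 + 77*√101) = 12207*(38992 + 77*√101) = 475975344 + 939939*√101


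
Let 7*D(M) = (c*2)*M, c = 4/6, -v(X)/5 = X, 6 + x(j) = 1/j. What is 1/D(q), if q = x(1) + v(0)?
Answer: -21/20 ≈ -1.0500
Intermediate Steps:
x(j) = -6 + 1/j
v(X) = -5*X
c = ⅔ (c = 4*(⅙) = ⅔ ≈ 0.66667)
q = -5 (q = (-6 + 1/1) - 5*0 = (-6 + 1) + 0 = -5 + 0 = -5)
D(M) = 4*M/21 (D(M) = (((⅔)*2)*M)/7 = (4*M/3)/7 = 4*M/21)
1/D(q) = 1/((4/21)*(-5)) = 1/(-20/21) = -21/20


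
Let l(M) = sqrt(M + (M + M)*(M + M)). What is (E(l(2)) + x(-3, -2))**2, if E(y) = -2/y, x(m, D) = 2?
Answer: (6 - sqrt(2))**2/9 ≈ 2.3366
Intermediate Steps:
l(M) = sqrt(M + 4*M**2) (l(M) = sqrt(M + (2*M)*(2*M)) = sqrt(M + 4*M**2))
(E(l(2)) + x(-3, -2))**2 = (-2*sqrt(2)/(2*sqrt(1 + 4*2)) + 2)**2 = (-2*sqrt(2)/(2*sqrt(1 + 8)) + 2)**2 = (-2*sqrt(2)/6 + 2)**2 = (-sqrt(2)/3 + 2)**2 = (2 - sqrt(2)/3)**2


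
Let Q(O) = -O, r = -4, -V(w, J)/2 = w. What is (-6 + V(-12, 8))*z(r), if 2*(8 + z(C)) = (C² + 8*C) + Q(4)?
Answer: -324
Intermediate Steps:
V(w, J) = -2*w
z(C) = -10 + C²/2 + 4*C (z(C) = -8 + ((C² + 8*C) - 1*4)/2 = -8 + ((C² + 8*C) - 4)/2 = -8 + (-4 + C² + 8*C)/2 = -8 + (-2 + C²/2 + 4*C) = -10 + C²/2 + 4*C)
(-6 + V(-12, 8))*z(r) = (-6 - 2*(-12))*(-10 + (½)*(-4)² + 4*(-4)) = (-6 + 24)*(-10 + (½)*16 - 16) = 18*(-10 + 8 - 16) = 18*(-18) = -324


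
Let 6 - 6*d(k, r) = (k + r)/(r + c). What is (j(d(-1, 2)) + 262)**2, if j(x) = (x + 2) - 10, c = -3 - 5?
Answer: 84290761/1296 ≈ 65039.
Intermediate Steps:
c = -8
d(k, r) = 1 - (k + r)/(6*(-8 + r)) (d(k, r) = 1 - (k + r)/(6*(r - 8)) = 1 - (k + r)/(6*(-8 + r)))
j(x) = -8 + x (j(x) = (2 + x) - 10 = -8 + x)
(j(d(-1, 2)) + 262)**2 = ((-8 + (-48 - 1*(-1) + 5*2)/(6*(-8 + 2))) + 262)**2 = ((-8 + (1/6)*(-48 + 1 + 10)/(-6)) + 262)**2 = ((-8 + (1/6)*(-1/6)*(-37)) + 262)**2 = ((-8 + 37/36) + 262)**2 = (-251/36 + 262)**2 = (9181/36)**2 = 84290761/1296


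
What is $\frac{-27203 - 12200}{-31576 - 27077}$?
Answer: $\frac{5629}{8379} \approx 0.6718$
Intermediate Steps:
$\frac{-27203 - 12200}{-31576 - 27077} = - \frac{39403}{-58653} = \left(-39403\right) \left(- \frac{1}{58653}\right) = \frac{5629}{8379}$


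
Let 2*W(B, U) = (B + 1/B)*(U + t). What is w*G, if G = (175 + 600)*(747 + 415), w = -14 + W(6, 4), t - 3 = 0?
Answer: 40975025/6 ≈ 6.8292e+6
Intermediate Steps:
t = 3 (t = 3 + 0 = 3)
W(B, U) = (3 + U)*(B + 1/B)/2 (W(B, U) = ((B + 1/B)*(U + 3))/2 = ((B + 1/B)*(3 + U))/2 = ((3 + U)*(B + 1/B))/2 = (3 + U)*(B + 1/B)/2)
w = 91/12 (w = -14 + (½)*(3 + 4 + 6²*(3 + 4))/6 = -14 + (½)*(⅙)*(3 + 4 + 36*7) = -14 + (½)*(⅙)*(3 + 4 + 252) = -14 + (½)*(⅙)*259 = -14 + 259/12 = 91/12 ≈ 7.5833)
G = 900550 (G = 775*1162 = 900550)
w*G = (91/12)*900550 = 40975025/6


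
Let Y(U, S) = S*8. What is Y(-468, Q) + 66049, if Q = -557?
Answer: 61593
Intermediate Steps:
Y(U, S) = 8*S
Y(-468, Q) + 66049 = 8*(-557) + 66049 = -4456 + 66049 = 61593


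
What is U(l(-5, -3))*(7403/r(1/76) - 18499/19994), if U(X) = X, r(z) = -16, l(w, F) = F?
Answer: 17112873/12304 ≈ 1390.8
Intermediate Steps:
U(l(-5, -3))*(7403/r(1/76) - 18499/19994) = -3*(7403/(-16) - 18499/19994) = -3*(7403*(-1/16) - 18499*1/19994) = -3*(-7403/16 - 1423/1538) = -3*(-5704291/12304) = 17112873/12304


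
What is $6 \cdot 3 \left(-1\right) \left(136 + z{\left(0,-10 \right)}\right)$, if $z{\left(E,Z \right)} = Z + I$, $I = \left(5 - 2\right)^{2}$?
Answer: $-2430$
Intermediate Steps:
$I = 9$ ($I = 3^{2} = 9$)
$z{\left(E,Z \right)} = 9 + Z$ ($z{\left(E,Z \right)} = Z + 9 = 9 + Z$)
$6 \cdot 3 \left(-1\right) \left(136 + z{\left(0,-10 \right)}\right) = 6 \cdot 3 \left(-1\right) \left(136 + \left(9 - 10\right)\right) = 18 \left(-1\right) \left(136 - 1\right) = \left(-18\right) 135 = -2430$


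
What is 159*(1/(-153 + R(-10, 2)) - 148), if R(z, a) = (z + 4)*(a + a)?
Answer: -1388441/59 ≈ -23533.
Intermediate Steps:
R(z, a) = 2*a*(4 + z) (R(z, a) = (4 + z)*(2*a) = 2*a*(4 + z))
159*(1/(-153 + R(-10, 2)) - 148) = 159*(1/(-153 + 2*2*(4 - 10)) - 148) = 159*(1/(-153 + 2*2*(-6)) - 148) = 159*(1/(-153 - 24) - 148) = 159*(1/(-177) - 148) = 159*(-1/177 - 148) = 159*(-26197/177) = -1388441/59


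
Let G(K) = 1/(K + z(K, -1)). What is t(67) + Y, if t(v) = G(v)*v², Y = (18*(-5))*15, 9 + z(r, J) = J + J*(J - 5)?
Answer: -80561/63 ≈ -1278.7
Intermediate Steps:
z(r, J) = -9 + J + J*(-5 + J) (z(r, J) = -9 + (J + J*(J - 5)) = -9 + (J + J*(-5 + J)) = -9 + J + J*(-5 + J))
Y = -1350 (Y = -90*15 = -1350)
G(K) = 1/(-4 + K) (G(K) = 1/(K + (-9 + (-1)² - 4*(-1))) = 1/(K + (-9 + 1 + 4)) = 1/(K - 4) = 1/(-4 + K))
t(v) = v²/(-4 + v)
t(67) + Y = 67²/(-4 + 67) - 1350 = 4489/63 - 1350 = -80561/63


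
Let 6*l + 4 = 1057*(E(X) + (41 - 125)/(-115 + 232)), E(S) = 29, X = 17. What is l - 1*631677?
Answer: -146646703/234 ≈ -6.2670e+5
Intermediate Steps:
l = 1165715/234 (l = -⅔ + (1057*(29 + (41 - 125)/(-115 + 232)))/6 = -⅔ + (1057*(29 - 84/117))/6 = -⅔ + (1057*(29 - 84*1/117))/6 = -⅔ + (1057*(29 - 28/39))/6 = -⅔ + (1057*(1103/39))/6 = -⅔ + (⅙)*(1165871/39) = -⅔ + 1165871/234 = 1165715/234 ≈ 4981.7)
l - 1*631677 = 1165715/234 - 1*631677 = 1165715/234 - 631677 = -146646703/234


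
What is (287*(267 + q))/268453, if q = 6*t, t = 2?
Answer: 80073/268453 ≈ 0.29828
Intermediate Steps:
q = 12 (q = 6*2 = 12)
(287*(267 + q))/268453 = (287*(267 + 12))/268453 = (287*279)*(1/268453) = 80073*(1/268453) = 80073/268453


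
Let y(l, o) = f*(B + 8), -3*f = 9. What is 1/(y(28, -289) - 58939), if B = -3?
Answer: -1/58954 ≈ -1.6962e-5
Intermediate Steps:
f = -3 (f = -⅓*9 = -3)
y(l, o) = -15 (y(l, o) = -3*(-3 + 8) = -3*5 = -15)
1/(y(28, -289) - 58939) = 1/(-15 - 58939) = 1/(-58954) = -1/58954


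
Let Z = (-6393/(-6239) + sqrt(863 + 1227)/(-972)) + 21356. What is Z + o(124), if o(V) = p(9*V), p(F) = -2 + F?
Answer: 140196723/6239 - sqrt(2090)/972 ≈ 22471.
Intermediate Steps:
o(V) = -2 + 9*V
Z = 133246477/6239 - sqrt(2090)/972 (Z = (-6393*(-1/6239) + sqrt(2090)*(-1/972)) + 21356 = (6393/6239 - sqrt(2090)/972) + 21356 = 133246477/6239 - sqrt(2090)/972 ≈ 21357.)
Z + o(124) = (133246477/6239 - sqrt(2090)/972) + (-2 + 9*124) = (133246477/6239 - sqrt(2090)/972) + (-2 + 1116) = (133246477/6239 - sqrt(2090)/972) + 1114 = 140196723/6239 - sqrt(2090)/972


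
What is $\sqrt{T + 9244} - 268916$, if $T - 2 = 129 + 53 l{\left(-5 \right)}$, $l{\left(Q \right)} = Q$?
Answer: $-268916 + \sqrt{9110} \approx -2.6882 \cdot 10^{5}$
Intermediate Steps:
$T = -134$ ($T = 2 + \left(129 + 53 \left(-5\right)\right) = 2 + \left(129 - 265\right) = 2 - 136 = -134$)
$\sqrt{T + 9244} - 268916 = \sqrt{-134 + 9244} - 268916 = \sqrt{9110} - 268916 = -268916 + \sqrt{9110}$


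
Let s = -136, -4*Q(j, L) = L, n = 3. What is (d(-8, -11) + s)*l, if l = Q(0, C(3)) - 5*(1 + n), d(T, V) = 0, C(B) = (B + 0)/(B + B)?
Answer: 2737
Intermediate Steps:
C(B) = ½ (C(B) = B/((2*B)) = B*(1/(2*B)) = ½)
Q(j, L) = -L/4
l = -161/8 (l = -¼*½ - 5*(1 + 3) = -⅛ - 5*4 = -⅛ - 1*20 = -⅛ - 20 = -161/8 ≈ -20.125)
(d(-8, -11) + s)*l = (0 - 136)*(-161/8) = -136*(-161/8) = 2737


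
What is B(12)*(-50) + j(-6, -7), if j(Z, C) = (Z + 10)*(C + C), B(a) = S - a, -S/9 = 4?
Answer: 2344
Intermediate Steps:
S = -36 (S = -9*4 = -36)
B(a) = -36 - a
j(Z, C) = 2*C*(10 + Z) (j(Z, C) = (10 + Z)*(2*C) = 2*C*(10 + Z))
B(12)*(-50) + j(-6, -7) = (-36 - 1*12)*(-50) + 2*(-7)*(10 - 6) = (-36 - 12)*(-50) + 2*(-7)*4 = -48*(-50) - 56 = 2400 - 56 = 2344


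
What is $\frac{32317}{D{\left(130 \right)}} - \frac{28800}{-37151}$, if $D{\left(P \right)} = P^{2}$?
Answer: $\frac{1687328867}{627851900} \approx 2.6875$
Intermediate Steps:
$\frac{32317}{D{\left(130 \right)}} - \frac{28800}{-37151} = \frac{32317}{130^{2}} - \frac{28800}{-37151} = \frac{32317}{16900} - - \frac{28800}{37151} = 32317 \cdot \frac{1}{16900} + \frac{28800}{37151} = \frac{32317}{16900} + \frac{28800}{37151} = \frac{1687328867}{627851900}$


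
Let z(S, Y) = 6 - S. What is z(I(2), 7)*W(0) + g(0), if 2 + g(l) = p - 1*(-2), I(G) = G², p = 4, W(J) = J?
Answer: 4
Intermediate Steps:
g(l) = 4 (g(l) = -2 + (4 - 1*(-2)) = -2 + (4 + 2) = -2 + 6 = 4)
z(I(2), 7)*W(0) + g(0) = (6 - 1*2²)*0 + 4 = (6 - 1*4)*0 + 4 = (6 - 4)*0 + 4 = 2*0 + 4 = 0 + 4 = 4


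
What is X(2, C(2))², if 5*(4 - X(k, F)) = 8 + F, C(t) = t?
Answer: 4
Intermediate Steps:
X(k, F) = 12/5 - F/5 (X(k, F) = 4 - (8 + F)/5 = 4 + (-8/5 - F/5) = 12/5 - F/5)
X(2, C(2))² = (12/5 - ⅕*2)² = (12/5 - ⅖)² = 2² = 4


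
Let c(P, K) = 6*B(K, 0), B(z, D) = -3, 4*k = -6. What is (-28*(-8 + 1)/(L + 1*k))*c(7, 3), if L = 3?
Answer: -2352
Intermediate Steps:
k = -3/2 (k = (1/4)*(-6) = -3/2 ≈ -1.5000)
c(P, K) = -18 (c(P, K) = 6*(-3) = -18)
(-28*(-8 + 1)/(L + 1*k))*c(7, 3) = -28*(-8 + 1)/(3 + 1*(-3/2))*(-18) = -(-196)/(3 - 3/2)*(-18) = -(-196)/3/2*(-18) = -(-196)*2/3*(-18) = -28*(-14/3)*(-18) = (392/3)*(-18) = -2352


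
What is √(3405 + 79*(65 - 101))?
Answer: √561 ≈ 23.685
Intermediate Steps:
√(3405 + 79*(65 - 101)) = √(3405 + 79*(-36)) = √(3405 - 2844) = √561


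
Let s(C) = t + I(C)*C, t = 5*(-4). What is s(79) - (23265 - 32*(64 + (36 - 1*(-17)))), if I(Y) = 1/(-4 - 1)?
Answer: -97784/5 ≈ -19557.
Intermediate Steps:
I(Y) = -⅕ (I(Y) = 1/(-5) = -⅕)
t = -20
s(C) = -20 - C/5
s(79) - (23265 - 32*(64 + (36 - 1*(-17)))) = (-20 - ⅕*79) - (23265 - 32*(64 + (36 - 1*(-17)))) = (-20 - 79/5) - (23265 - 32*(64 + (36 + 17))) = -179/5 - (23265 - 32*(64 + 53)) = -179/5 - (23265 - 32*117) = -179/5 - (23265 - 1*3744) = -179/5 - (23265 - 3744) = -179/5 - 1*19521 = -179/5 - 19521 = -97784/5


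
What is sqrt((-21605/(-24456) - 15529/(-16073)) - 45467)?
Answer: I*sqrt(1756238048528968538454)/196540644 ≈ 213.23*I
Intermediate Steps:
sqrt((-21605/(-24456) - 15529/(-16073)) - 45467) = sqrt((-21605*(-1/24456) - 15529*(-1/16073)) - 45467) = sqrt((21605/24456 + 15529/16073) - 45467) = sqrt(727034389/393081288 - 45467) = sqrt(-17871499887107/393081288) = I*sqrt(1756238048528968538454)/196540644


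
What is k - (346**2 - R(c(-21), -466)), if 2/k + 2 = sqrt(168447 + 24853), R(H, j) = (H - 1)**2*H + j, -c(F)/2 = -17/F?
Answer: -17929949330929/149176188 + 5*sqrt(1933)/48324 ≈ -1.2019e+5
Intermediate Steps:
c(F) = 34/F (c(F) = -(-34)/F = 34/F)
R(H, j) = j + H*(-1 + H)**2 (R(H, j) = (-1 + H)**2*H + j = H*(-1 + H)**2 + j = j + H*(-1 + H)**2)
k = 2/(-2 + 10*sqrt(1933)) (k = 2/(-2 + sqrt(168447 + 24853)) = 2/(-2 + sqrt(193300)) = 2/(-2 + 10*sqrt(1933)) ≈ 0.0045698)
k - (346**2 - R(c(-21), -466)) = (1/48324 + 5*sqrt(1933)/48324) - (346**2 - (-466 + (34/(-21))*(-1 + 34/(-21))**2)) = (1/48324 + 5*sqrt(1933)/48324) - (119716 - (-466 + (34*(-1/21))*(-1 + 34*(-1/21))**2)) = (1/48324 + 5*sqrt(1933)/48324) - (119716 - (-466 - 34*(-1 - 34/21)**2/21)) = (1/48324 + 5*sqrt(1933)/48324) - (119716 - (-466 - 34*(-55/21)**2/21)) = (1/48324 + 5*sqrt(1933)/48324) - (119716 - (-466 - 34/21*3025/441)) = (1/48324 + 5*sqrt(1933)/48324) - (119716 - (-466 - 102850/9261)) = (1/48324 + 5*sqrt(1933)/48324) - (119716 - 1*(-4418476/9261)) = (1/48324 + 5*sqrt(1933)/48324) - (119716 + 4418476/9261) = (1/48324 + 5*sqrt(1933)/48324) - 1*1113108352/9261 = (1/48324 + 5*sqrt(1933)/48324) - 1113108352/9261 = -17929949330929/149176188 + 5*sqrt(1933)/48324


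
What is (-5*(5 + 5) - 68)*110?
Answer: -12980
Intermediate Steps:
(-5*(5 + 5) - 68)*110 = (-5*10 - 68)*110 = (-50 - 68)*110 = -118*110 = -12980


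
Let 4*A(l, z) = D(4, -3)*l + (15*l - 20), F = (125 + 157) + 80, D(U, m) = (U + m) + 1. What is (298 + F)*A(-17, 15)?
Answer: -50985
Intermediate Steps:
D(U, m) = 1 + U + m
F = 362 (F = 282 + 80 = 362)
A(l, z) = -5 + 17*l/4 (A(l, z) = ((1 + 4 - 3)*l + (15*l - 20))/4 = (2*l + (-20 + 15*l))/4 = (-20 + 17*l)/4 = -5 + 17*l/4)
(298 + F)*A(-17, 15) = (298 + 362)*(-5 + (17/4)*(-17)) = 660*(-5 - 289/4) = 660*(-309/4) = -50985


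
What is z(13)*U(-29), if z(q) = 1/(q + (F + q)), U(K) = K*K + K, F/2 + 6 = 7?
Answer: 29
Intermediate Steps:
F = 2 (F = -12 + 2*7 = -12 + 14 = 2)
U(K) = K + K² (U(K) = K² + K = K + K²)
z(q) = 1/(2 + 2*q) (z(q) = 1/(q + (2 + q)) = 1/(2 + 2*q))
z(13)*U(-29) = (1/(2*(1 + 13)))*(-29*(1 - 29)) = ((½)/14)*(-29*(-28)) = ((½)*(1/14))*812 = (1/28)*812 = 29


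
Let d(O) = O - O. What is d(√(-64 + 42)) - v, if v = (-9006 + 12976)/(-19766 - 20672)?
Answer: 1985/20219 ≈ 0.098175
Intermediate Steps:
v = -1985/20219 (v = 3970/(-40438) = 3970*(-1/40438) = -1985/20219 ≈ -0.098175)
d(O) = 0
d(√(-64 + 42)) - v = 0 - 1*(-1985/20219) = 0 + 1985/20219 = 1985/20219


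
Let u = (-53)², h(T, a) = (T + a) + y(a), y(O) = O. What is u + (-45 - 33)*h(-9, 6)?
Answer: 2575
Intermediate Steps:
h(T, a) = T + 2*a (h(T, a) = (T + a) + a = T + 2*a)
u = 2809
u + (-45 - 33)*h(-9, 6) = 2809 + (-45 - 33)*(-9 + 2*6) = 2809 - 78*(-9 + 12) = 2809 - 78*3 = 2809 - 234 = 2575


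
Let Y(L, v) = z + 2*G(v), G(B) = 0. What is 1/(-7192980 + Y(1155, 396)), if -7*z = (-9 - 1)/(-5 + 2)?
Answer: -21/151052590 ≈ -1.3902e-7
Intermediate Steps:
z = -10/21 (z = -(-9 - 1)/(7*(-5 + 2)) = -(-10)/(7*(-3)) = -(-10)*(-1)/(7*3) = -1/7*10/3 = -10/21 ≈ -0.47619)
Y(L, v) = -10/21 (Y(L, v) = -10/21 + 2*0 = -10/21 + 0 = -10/21)
1/(-7192980 + Y(1155, 396)) = 1/(-7192980 - 10/21) = 1/(-151052590/21) = -21/151052590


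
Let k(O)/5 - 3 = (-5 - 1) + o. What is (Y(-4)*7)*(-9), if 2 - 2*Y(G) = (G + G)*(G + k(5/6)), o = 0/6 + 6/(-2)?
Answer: 8505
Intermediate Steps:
o = -3 (o = 0*(1/6) + 6*(-1/2) = 0 - 3 = -3)
k(O) = -30 (k(O) = 15 + 5*((-5 - 1) - 3) = 15 + 5*(-6 - 3) = 15 + 5*(-9) = 15 - 45 = -30)
Y(G) = 1 - G*(-30 + G) (Y(G) = 1 - (G + G)*(G - 30)/2 = 1 - 2*G*(-30 + G)/2 = 1 - G*(-30 + G))
(Y(-4)*7)*(-9) = ((1 - 1*(-4)**2 + 30*(-4))*7)*(-9) = ((1 - 1*16 - 120)*7)*(-9) = ((1 - 16 - 120)*7)*(-9) = -135*7*(-9) = -945*(-9) = 8505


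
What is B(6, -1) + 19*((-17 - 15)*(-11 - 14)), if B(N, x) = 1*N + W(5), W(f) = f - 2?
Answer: 15209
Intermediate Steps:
W(f) = -2 + f
B(N, x) = 3 + N (B(N, x) = 1*N + (-2 + 5) = N + 3 = 3 + N)
B(6, -1) + 19*((-17 - 15)*(-11 - 14)) = (3 + 6) + 19*((-17 - 15)*(-11 - 14)) = 9 + 19*(-32*(-25)) = 9 + 19*800 = 9 + 15200 = 15209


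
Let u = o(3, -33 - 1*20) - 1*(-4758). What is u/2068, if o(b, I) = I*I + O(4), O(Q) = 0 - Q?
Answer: 7563/2068 ≈ 3.6572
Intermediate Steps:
O(Q) = -Q
o(b, I) = -4 + I**2 (o(b, I) = I*I - 1*4 = I**2 - 4 = -4 + I**2)
u = 7563 (u = (-4 + (-33 - 1*20)**2) - 1*(-4758) = (-4 + (-33 - 20)**2) + 4758 = (-4 + (-53)**2) + 4758 = (-4 + 2809) + 4758 = 2805 + 4758 = 7563)
u/2068 = 7563/2068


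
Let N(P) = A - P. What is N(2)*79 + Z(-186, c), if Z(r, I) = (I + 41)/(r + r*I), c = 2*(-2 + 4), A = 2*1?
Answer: -3/62 ≈ -0.048387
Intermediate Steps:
A = 2
N(P) = 2 - P
c = 4 (c = 2*2 = 4)
Z(r, I) = (41 + I)/(r + I*r)
N(2)*79 + Z(-186, c) = (2 - 1*2)*79 + (41 + 4)/((-186)*(1 + 4)) = (2 - 2)*79 - 1/186*45/5 = 0*79 - 1/186*⅕*45 = 0 - 3/62 = -3/62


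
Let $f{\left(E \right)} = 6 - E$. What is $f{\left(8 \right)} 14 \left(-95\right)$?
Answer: $2660$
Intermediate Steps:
$f{\left(8 \right)} 14 \left(-95\right) = \left(6 - 8\right) 14 \left(-95\right) = \left(-2\right) 14 \left(-95\right) = \left(-28\right) \left(-95\right) = 2660$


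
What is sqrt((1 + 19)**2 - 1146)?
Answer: I*sqrt(746) ≈ 27.313*I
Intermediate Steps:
sqrt((1 + 19)**2 - 1146) = sqrt(20**2 - 1146) = sqrt(400 - 1146) = sqrt(-746) = I*sqrt(746)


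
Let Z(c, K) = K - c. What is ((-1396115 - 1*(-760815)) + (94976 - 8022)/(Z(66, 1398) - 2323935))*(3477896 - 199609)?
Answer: -4837275638200221098/2322603 ≈ -2.0827e+12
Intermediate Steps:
((-1396115 - 1*(-760815)) + (94976 - 8022)/(Z(66, 1398) - 2323935))*(3477896 - 199609) = ((-1396115 - 1*(-760815)) + (94976 - 8022)/((1398 - 1*66) - 2323935))*(3477896 - 199609) = ((-1396115 + 760815) + 86954/((1398 - 66) - 2323935))*3278287 = (-635300 + 86954/(1332 - 2323935))*3278287 = (-635300 + 86954/(-2322603))*3278287 = (-635300 + 86954*(-1/2322603))*3278287 = (-635300 - 86954/2322603)*3278287 = -1475549772854/2322603*3278287 = -4837275638200221098/2322603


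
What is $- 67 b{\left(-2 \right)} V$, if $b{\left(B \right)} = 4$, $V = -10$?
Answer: $2680$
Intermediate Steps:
$- 67 b{\left(-2 \right)} V = - 67 \cdot 4 \left(-10\right) = \left(-67\right) \left(-40\right) = 2680$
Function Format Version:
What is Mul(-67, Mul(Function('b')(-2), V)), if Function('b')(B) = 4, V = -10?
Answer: 2680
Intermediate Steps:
Mul(-67, Mul(Function('b')(-2), V)) = Mul(-67, Mul(4, -10)) = Mul(-67, -40) = 2680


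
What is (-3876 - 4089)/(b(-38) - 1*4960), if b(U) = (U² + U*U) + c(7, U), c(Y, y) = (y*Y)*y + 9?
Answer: -1593/1609 ≈ -0.99006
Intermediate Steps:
c(Y, y) = 9 + Y*y² (c(Y, y) = (Y*y)*y + 9 = Y*y² + 9 = 9 + Y*y²)
b(U) = 9 + 9*U² (b(U) = (U² + U*U) + (9 + 7*U²) = (U² + U²) + (9 + 7*U²) = 2*U² + (9 + 7*U²) = 9 + 9*U²)
(-3876 - 4089)/(b(-38) - 1*4960) = (-3876 - 4089)/((9 + 9*(-38)²) - 1*4960) = -7965/((9 + 9*1444) - 4960) = -7965/((9 + 12996) - 4960) = -7965/(13005 - 4960) = -7965/8045 = -7965*1/8045 = -1593/1609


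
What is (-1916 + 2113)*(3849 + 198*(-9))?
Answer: 407199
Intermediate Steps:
(-1916 + 2113)*(3849 + 198*(-9)) = 197*(3849 - 1782) = 197*2067 = 407199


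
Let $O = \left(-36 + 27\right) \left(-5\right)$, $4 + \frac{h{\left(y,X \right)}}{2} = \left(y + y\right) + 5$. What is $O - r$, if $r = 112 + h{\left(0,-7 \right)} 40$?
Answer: $-147$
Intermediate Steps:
$h{\left(y,X \right)} = 2 + 4 y$ ($h{\left(y,X \right)} = -8 + 2 \left(\left(y + y\right) + 5\right) = -8 + 2 \left(2 y + 5\right) = -8 + 2 \left(5 + 2 y\right) = -8 + \left(10 + 4 y\right) = 2 + 4 y$)
$r = 192$ ($r = 112 + \left(2 + 4 \cdot 0\right) 40 = 112 + \left(2 + 0\right) 40 = 112 + 2 \cdot 40 = 112 + 80 = 192$)
$O = 45$ ($O = \left(-9\right) \left(-5\right) = 45$)
$O - r = 45 - 192 = -147$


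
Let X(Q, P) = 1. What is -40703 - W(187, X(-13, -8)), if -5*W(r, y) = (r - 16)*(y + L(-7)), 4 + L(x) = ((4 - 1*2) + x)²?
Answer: -199753/5 ≈ -39951.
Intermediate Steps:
L(x) = -4 + (2 + x)² (L(x) = -4 + ((4 - 1*2) + x)² = -4 + ((4 - 2) + x)² = -4 + (2 + x)²)
W(r, y) = -(-16 + r)*(21 + y)/5 (W(r, y) = -(r - 16)*(y - 7*(4 - 7))/5 = -(-16 + r)*(y - 7*(-3))/5 = -(-16 + r)*(y + 21)/5 = -(-16 + r)*(21 + y)/5)
-40703 - W(187, X(-13, -8)) = -40703 - (336/5 - 21/5*187 + (16/5)*1 - ⅕*187*1) = -40703 - (336/5 - 3927/5 + 16/5 - 187/5) = -40703 - 1*(-3762/5) = -40703 + 3762/5 = -199753/5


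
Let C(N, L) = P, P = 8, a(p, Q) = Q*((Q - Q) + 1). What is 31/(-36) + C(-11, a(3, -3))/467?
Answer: -14189/16812 ≈ -0.84398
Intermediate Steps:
a(p, Q) = Q (a(p, Q) = Q*(0 + 1) = Q*1 = Q)
C(N, L) = 8
31/(-36) + C(-11, a(3, -3))/467 = 31/(-36) + 8/467 = 31*(-1/36) + 8*(1/467) = -31/36 + 8/467 = -14189/16812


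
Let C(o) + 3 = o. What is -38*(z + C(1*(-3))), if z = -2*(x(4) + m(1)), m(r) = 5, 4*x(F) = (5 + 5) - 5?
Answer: 703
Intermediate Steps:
x(F) = 5/4 (x(F) = ((5 + 5) - 5)/4 = (10 - 5)/4 = (¼)*5 = 5/4)
C(o) = -3 + o
z = -25/2 (z = -2*(5/4 + 5) = -2*25/4 = -25/2 ≈ -12.500)
-38*(z + C(1*(-3))) = -38*(-25/2 + (-3 + 1*(-3))) = -38*(-25/2 + (-3 - 3)) = -38*(-25/2 - 6) = -38*(-37)/2 = -1*(-703) = 703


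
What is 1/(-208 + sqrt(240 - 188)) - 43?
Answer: -35737/831 - sqrt(13)/21606 ≈ -43.005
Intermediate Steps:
1/(-208 + sqrt(240 - 188)) - 43 = 1/(-208 + sqrt(52)) - 43 = 1/(-208 + 2*sqrt(13)) - 43 = -43 + 1/(-208 + 2*sqrt(13))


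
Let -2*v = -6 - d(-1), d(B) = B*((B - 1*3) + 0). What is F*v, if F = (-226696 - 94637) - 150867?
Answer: -2361000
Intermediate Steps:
d(B) = B*(-3 + B) (d(B) = B*((B - 3) + 0) = B*((-3 + B) + 0) = B*(-3 + B))
F = -472200 (F = -321333 - 150867 = -472200)
v = 5 (v = -(-6 - (-1)*(-3 - 1))/2 = -(-6 - (-1)*(-4))/2 = -(-6 - 1*4)/2 = -(-6 - 4)/2 = -½*(-10) = 5)
F*v = -472200*5 = -2361000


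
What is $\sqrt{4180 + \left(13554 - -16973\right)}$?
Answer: $\sqrt{34707} \approx 186.3$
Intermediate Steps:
$\sqrt{4180 + \left(13554 - -16973\right)} = \sqrt{4180 + \left(13554 + 16973\right)} = \sqrt{4180 + 30527} = \sqrt{34707}$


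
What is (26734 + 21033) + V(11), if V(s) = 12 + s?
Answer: 47790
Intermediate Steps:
(26734 + 21033) + V(11) = (26734 + 21033) + (12 + 11) = 47767 + 23 = 47790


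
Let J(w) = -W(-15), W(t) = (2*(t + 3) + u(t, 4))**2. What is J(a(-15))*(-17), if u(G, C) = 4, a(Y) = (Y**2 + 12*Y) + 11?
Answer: 6800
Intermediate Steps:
a(Y) = 11 + Y**2 + 12*Y
W(t) = (10 + 2*t)**2 (W(t) = (2*(t + 3) + 4)**2 = (2*(3 + t) + 4)**2 = ((6 + 2*t) + 4)**2 = (10 + 2*t)**2)
J(w) = -400 (J(w) = -4*(5 - 15)**2 = -4*(-10)**2 = -4*100 = -1*400 = -400)
J(a(-15))*(-17) = -400*(-17) = 6800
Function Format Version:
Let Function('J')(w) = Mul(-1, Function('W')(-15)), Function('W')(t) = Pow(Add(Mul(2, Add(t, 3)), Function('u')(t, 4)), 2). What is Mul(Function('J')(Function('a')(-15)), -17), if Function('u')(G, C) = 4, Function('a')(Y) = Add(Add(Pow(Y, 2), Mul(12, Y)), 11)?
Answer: 6800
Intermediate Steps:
Function('a')(Y) = Add(11, Pow(Y, 2), Mul(12, Y))
Function('W')(t) = Pow(Add(10, Mul(2, t)), 2) (Function('W')(t) = Pow(Add(Mul(2, Add(t, 3)), 4), 2) = Pow(Add(Mul(2, Add(3, t)), 4), 2) = Pow(Add(Add(6, Mul(2, t)), 4), 2) = Pow(Add(10, Mul(2, t)), 2))
Function('J')(w) = -400 (Function('J')(w) = Mul(-1, Mul(4, Pow(Add(5, -15), 2))) = Mul(-1, Mul(4, Pow(-10, 2))) = Mul(-1, Mul(4, 100)) = Mul(-1, 400) = -400)
Mul(Function('J')(Function('a')(-15)), -17) = Mul(-400, -17) = 6800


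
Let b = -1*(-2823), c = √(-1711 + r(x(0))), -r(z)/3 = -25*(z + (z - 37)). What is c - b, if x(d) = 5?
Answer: -2823 + 2*I*√934 ≈ -2823.0 + 61.123*I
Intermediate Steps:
r(z) = -2775 + 150*z (r(z) = -(-75)*(z + (z - 37)) = -(-75)*(z + (-37 + z)) = -(-75)*(-37 + 2*z) = -3*(925 - 50*z) = -2775 + 150*z)
c = 2*I*√934 (c = √(-1711 + (-2775 + 150*5)) = √(-1711 + (-2775 + 750)) = √(-1711 - 2025) = √(-3736) = 2*I*√934 ≈ 61.123*I)
b = 2823
c - b = 2*I*√934 - 1*2823 = 2*I*√934 - 2823 = -2823 + 2*I*√934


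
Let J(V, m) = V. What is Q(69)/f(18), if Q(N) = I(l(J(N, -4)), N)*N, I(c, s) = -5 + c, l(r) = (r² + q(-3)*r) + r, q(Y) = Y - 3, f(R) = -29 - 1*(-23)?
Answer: -101453/2 ≈ -50727.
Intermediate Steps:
f(R) = -6 (f(R) = -29 + 23 = -6)
q(Y) = -3 + Y
l(r) = r² - 5*r (l(r) = (r² + (-3 - 3)*r) + r = (r² - 6*r) + r = r² - 5*r)
Q(N) = N*(-5 + N*(-5 + N)) (Q(N) = (-5 + N*(-5 + N))*N = N*(-5 + N*(-5 + N)))
Q(69)/f(18) = (69*(-5 + 69*(-5 + 69)))/(-6) = (69*(-5 + 69*64))*(-⅙) = (69*(-5 + 4416))*(-⅙) = (69*4411)*(-⅙) = 304359*(-⅙) = -101453/2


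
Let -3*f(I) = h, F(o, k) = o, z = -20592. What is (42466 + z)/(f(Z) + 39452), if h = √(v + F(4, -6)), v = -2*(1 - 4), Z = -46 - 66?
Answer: 3883378716/7004071363 + 32811*√10/7004071363 ≈ 0.55446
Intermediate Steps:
Z = -112
v = 6 (v = -2*(-3) = 6)
h = √10 (h = √(6 + 4) = √10 ≈ 3.1623)
f(I) = -√10/3
(42466 + z)/(f(Z) + 39452) = (42466 - 20592)/(-√10/3 + 39452) = 21874/(39452 - √10/3)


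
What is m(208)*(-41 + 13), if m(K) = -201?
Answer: 5628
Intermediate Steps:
m(208)*(-41 + 13) = -201*(-41 + 13) = -201*(-28) = 5628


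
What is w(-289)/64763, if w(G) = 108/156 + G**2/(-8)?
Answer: -1085701/6735352 ≈ -0.16119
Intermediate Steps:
w(G) = 9/13 - G**2/8 (w(G) = 108*(1/156) + G**2*(-1/8) = 9/13 - G**2/8)
w(-289)/64763 = (9/13 - 1/8*(-289)**2)/64763 = (9/13 - 1/8*83521)*(1/64763) = (9/13 - 83521/8)*(1/64763) = -1085701/104*1/64763 = -1085701/6735352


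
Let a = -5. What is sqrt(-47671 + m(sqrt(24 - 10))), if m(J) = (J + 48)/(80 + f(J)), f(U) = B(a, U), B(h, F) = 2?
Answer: sqrt(-320535868 + 82*sqrt(14))/82 ≈ 218.34*I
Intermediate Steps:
f(U) = 2
m(J) = 24/41 + J/82 (m(J) = (J + 48)/(80 + 2) = (48 + J)/82 = (48 + J)*(1/82) = 24/41 + J/82)
sqrt(-47671 + m(sqrt(24 - 10))) = sqrt(-47671 + (24/41 + sqrt(24 - 10)/82)) = sqrt(-47671 + (24/41 + sqrt(14)/82)) = sqrt(-1954487/41 + sqrt(14)/82)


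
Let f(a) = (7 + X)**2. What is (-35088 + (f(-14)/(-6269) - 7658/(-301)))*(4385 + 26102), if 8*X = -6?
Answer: -107220201526215/100304 ≈ -1.0690e+9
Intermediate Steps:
X = -3/4 (X = (1/8)*(-6) = -3/4 ≈ -0.75000)
f(a) = 625/16 (f(a) = (7 - 3/4)**2 = (25/4)**2 = 625/16)
(-35088 + (f(-14)/(-6269) - 7658/(-301)))*(4385 + 26102) = (-35088 + ((625/16)/(-6269) - 7658/(-301)))*(4385 + 26102) = (-35088 + ((625/16)*(-1/6269) - 7658*(-1/301)))*30487 = (-35088 + (-625/100304 + 1094/43))*30487 = (-35088 + 109705701/4313072)*30487 = -151227364635/4313072*30487 = -107220201526215/100304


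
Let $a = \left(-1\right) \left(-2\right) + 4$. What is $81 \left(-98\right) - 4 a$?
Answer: $-7962$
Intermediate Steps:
$a = 6$ ($a = 2 + 4 = 6$)
$81 \left(-98\right) - 4 a = 81 \left(-98\right) - 24 = -7938 - 24 = -7962$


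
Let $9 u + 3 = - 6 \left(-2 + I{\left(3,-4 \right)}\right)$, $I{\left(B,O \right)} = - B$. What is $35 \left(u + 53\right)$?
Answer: $1960$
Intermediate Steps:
$u = 3$ ($u = - \frac{1}{3} + \frac{\left(-6\right) \left(-2 - 3\right)}{9} = - \frac{1}{3} + \frac{\left(-6\right) \left(-5\right)}{9} = - \frac{1}{3} + \frac{1}{9} \cdot 30 = - \frac{1}{3} + \frac{10}{3} = 3$)
$35 \left(u + 53\right) = 35 \left(3 + 53\right) = 35 \cdot 56 = 1960$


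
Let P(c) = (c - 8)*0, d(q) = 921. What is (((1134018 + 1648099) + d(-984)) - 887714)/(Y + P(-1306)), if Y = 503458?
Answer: 947662/251729 ≈ 3.7646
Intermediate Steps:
P(c) = 0 (P(c) = (-8 + c)*0 = 0)
(((1134018 + 1648099) + d(-984)) - 887714)/(Y + P(-1306)) = (((1134018 + 1648099) + 921) - 887714)/(503458 + 0) = ((2782117 + 921) - 887714)/503458 = (2783038 - 887714)*(1/503458) = 1895324*(1/503458) = 947662/251729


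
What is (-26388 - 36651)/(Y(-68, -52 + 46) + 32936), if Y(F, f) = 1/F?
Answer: -1428884/746549 ≈ -1.9140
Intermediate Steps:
(-26388 - 36651)/(Y(-68, -52 + 46) + 32936) = (-26388 - 36651)/(1/(-68) + 32936) = -63039/(-1/68 + 32936) = -63039/2239647/68 = -63039*68/2239647 = -1428884/746549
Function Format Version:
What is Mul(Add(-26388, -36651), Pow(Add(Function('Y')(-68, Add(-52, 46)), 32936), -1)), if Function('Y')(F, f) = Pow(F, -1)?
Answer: Rational(-1428884, 746549) ≈ -1.9140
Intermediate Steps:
Mul(Add(-26388, -36651), Pow(Add(Function('Y')(-68, Add(-52, 46)), 32936), -1)) = Mul(Add(-26388, -36651), Pow(Add(Pow(-68, -1), 32936), -1)) = Mul(-63039, Pow(Add(Rational(-1, 68), 32936), -1)) = Mul(-63039, Pow(Rational(2239647, 68), -1)) = Mul(-63039, Rational(68, 2239647)) = Rational(-1428884, 746549)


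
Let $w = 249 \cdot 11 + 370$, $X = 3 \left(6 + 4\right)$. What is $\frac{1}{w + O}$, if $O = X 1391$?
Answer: $\frac{1}{44839} \approx 2.2302 \cdot 10^{-5}$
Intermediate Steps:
$X = 30$ ($X = 3 \cdot 10 = 30$)
$w = 3109$ ($w = 2739 + 370 = 3109$)
$O = 41730$ ($O = 30 \cdot 1391 = 41730$)
$\frac{1}{w + O} = \frac{1}{3109 + 41730} = \frac{1}{44839}$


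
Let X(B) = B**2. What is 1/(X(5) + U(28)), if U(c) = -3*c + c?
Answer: -1/31 ≈ -0.032258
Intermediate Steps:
U(c) = -2*c
1/(X(5) + U(28)) = 1/(5**2 - 2*28) = 1/(25 - 56) = 1/(-31) = -1/31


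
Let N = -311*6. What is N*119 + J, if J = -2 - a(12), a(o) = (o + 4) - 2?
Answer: -222070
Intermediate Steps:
a(o) = 2 + o (a(o) = (4 + o) - 2 = 2 + o)
J = -16 (J = -2 - (2 + 12) = -2 - 1*14 = -2 - 14 = -16)
N = -1866
N*119 + J = -1866*119 - 16 = -222054 - 16 = -222070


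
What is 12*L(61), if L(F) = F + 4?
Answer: 780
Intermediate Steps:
L(F) = 4 + F
12*L(61) = 12*(4 + 61) = 12*65 = 780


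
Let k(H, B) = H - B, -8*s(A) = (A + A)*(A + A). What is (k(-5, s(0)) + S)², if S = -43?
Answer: 2304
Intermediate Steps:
s(A) = -A²/2 (s(A) = -(A + A)*(A + A)/8 = -2*A*2*A/8 = -A²/2)
(k(-5, s(0)) + S)² = ((-5 - (-1)*0²/2) - 43)² = ((-5 - (-1)*0/2) - 43)² = ((-5 - 1*0) - 43)² = ((-5 + 0) - 43)² = (-5 - 43)² = (-48)² = 2304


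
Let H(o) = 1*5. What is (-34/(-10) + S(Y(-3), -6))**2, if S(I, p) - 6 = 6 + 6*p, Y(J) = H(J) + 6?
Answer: 10609/25 ≈ 424.36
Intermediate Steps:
H(o) = 5
Y(J) = 11 (Y(J) = 5 + 6 = 11)
S(I, p) = 12 + 6*p (S(I, p) = 6 + (6 + 6*p) = 12 + 6*p)
(-34/(-10) + S(Y(-3), -6))**2 = (-34/(-10) + (12 + 6*(-6)))**2 = (-34*(-1/10) + (12 - 36))**2 = (17/5 - 24)**2 = (-103/5)**2 = 10609/25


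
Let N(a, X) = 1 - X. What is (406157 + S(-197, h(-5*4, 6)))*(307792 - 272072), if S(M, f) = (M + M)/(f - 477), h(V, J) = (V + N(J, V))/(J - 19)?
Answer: 44989176330960/3101 ≈ 1.4508e+10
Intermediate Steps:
h(V, J) = 1/(-19 + J) (h(V, J) = (V + (1 - V))/(J - 19) = 1/(-19 + J))
S(M, f) = 2*M/(-477 + f) (S(M, f) = (2*M)/(-477 + f) = 2*M/(-477 + f))
(406157 + S(-197, h(-5*4, 6)))*(307792 - 272072) = (406157 + 2*(-197)/(-477 + 1/(-19 + 6)))*(307792 - 272072) = (406157 + 2*(-197)/(-477 + 1/(-13)))*35720 = (406157 + 2*(-197)/(-477 - 1/13))*35720 = (406157 + 2*(-197)/(-6202/13))*35720 = (406157 + 2*(-197)*(-13/6202))*35720 = (406157 + 2561/3101)*35720 = (1259495418/3101)*35720 = 44989176330960/3101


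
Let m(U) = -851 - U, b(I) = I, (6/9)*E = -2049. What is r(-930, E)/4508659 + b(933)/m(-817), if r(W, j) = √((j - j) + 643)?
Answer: -933/34 + √643/4508659 ≈ -27.441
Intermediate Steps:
E = -6147/2 (E = (3/2)*(-2049) = -6147/2 ≈ -3073.5)
r(W, j) = √643 (r(W, j) = √(0 + 643) = √643)
r(-930, E)/4508659 + b(933)/m(-817) = √643/4508659 + 933/(-851 - 1*(-817)) = √643*(1/4508659) + 933/(-851 + 817) = √643/4508659 + 933/(-34) = √643/4508659 + 933*(-1/34) = √643/4508659 - 933/34 = -933/34 + √643/4508659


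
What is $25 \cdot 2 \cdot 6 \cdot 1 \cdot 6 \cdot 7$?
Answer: $12600$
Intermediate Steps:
$25 \cdot 2 \cdot 6 \cdot 1 \cdot 6 \cdot 7 = 25 \cdot 12 \cdot 1 \cdot 42 = 25 \cdot 12 \cdot 42 = 300 \cdot 42 = 12600$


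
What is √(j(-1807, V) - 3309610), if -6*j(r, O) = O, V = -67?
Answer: 7*I*√2431542/6 ≈ 1819.2*I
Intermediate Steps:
j(r, O) = -O/6
√(j(-1807, V) - 3309610) = √(-⅙*(-67) - 3309610) = √(67/6 - 3309610) = √(-19857593/6) = 7*I*√2431542/6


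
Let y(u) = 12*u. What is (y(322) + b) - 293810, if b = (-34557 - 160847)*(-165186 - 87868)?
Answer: 49447473870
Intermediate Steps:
b = 49447763816 (b = -195404*(-253054) = 49447763816)
(y(322) + b) - 293810 = (12*322 + 49447763816) - 293810 = (3864 + 49447763816) - 293810 = 49447767680 - 293810 = 49447473870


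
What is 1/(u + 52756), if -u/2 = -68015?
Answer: 1/188786 ≈ 5.2970e-6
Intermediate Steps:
u = 136030 (u = -2*(-68015) = 136030)
1/(u + 52756) = 1/(136030 + 52756) = 1/188786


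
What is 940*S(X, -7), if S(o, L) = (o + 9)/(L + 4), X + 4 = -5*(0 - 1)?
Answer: -9400/3 ≈ -3133.3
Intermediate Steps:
X = 1 (X = -4 - 5*(0 - 1) = -4 - 5*(-1) = -4 + 5 = 1)
S(o, L) = (9 + o)/(4 + L)
940*S(X, -7) = 940*((9 + 1)/(4 - 7)) = 940*(10/(-3)) = 940*(-1/3*10) = 940*(-10/3) = -9400/3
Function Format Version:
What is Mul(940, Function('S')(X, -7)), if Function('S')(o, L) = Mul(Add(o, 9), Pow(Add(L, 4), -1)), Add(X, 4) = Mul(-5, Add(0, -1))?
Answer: Rational(-9400, 3) ≈ -3133.3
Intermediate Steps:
X = 1 (X = Add(-4, Mul(-5, Add(0, -1))) = Add(-4, Mul(-5, -1)) = Add(-4, 5) = 1)
Function('S')(o, L) = Mul(Pow(Add(4, L), -1), Add(9, o)) (Function('S')(o, L) = Mul(Add(9, o), Pow(Add(4, L), -1)) = Mul(Pow(Add(4, L), -1), Add(9, o)))
Mul(940, Function('S')(X, -7)) = Mul(940, Mul(Pow(Add(4, -7), -1), Add(9, 1))) = Mul(940, Mul(Pow(-3, -1), 10)) = Mul(940, Mul(Rational(-1, 3), 10)) = Mul(940, Rational(-10, 3)) = Rational(-9400, 3)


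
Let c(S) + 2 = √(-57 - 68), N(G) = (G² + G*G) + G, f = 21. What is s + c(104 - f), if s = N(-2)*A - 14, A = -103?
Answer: -634 + 5*I*√5 ≈ -634.0 + 11.18*I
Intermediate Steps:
N(G) = G + 2*G² (N(G) = (G² + G²) + G = 2*G² + G = G + 2*G²)
c(S) = -2 + 5*I*√5 (c(S) = -2 + √(-57 - 68) = -2 + √(-125) = -2 + 5*I*√5)
s = -632 (s = -2*(1 + 2*(-2))*(-103) - 14 = -2*(1 - 4)*(-103) - 14 = -2*(-3)*(-103) - 14 = 6*(-103) - 14 = -618 - 14 = -632)
s + c(104 - f) = -632 + (-2 + 5*I*√5) = -634 + 5*I*√5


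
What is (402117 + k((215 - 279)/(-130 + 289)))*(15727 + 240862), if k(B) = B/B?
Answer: 103179055502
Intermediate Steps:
k(B) = 1
(402117 + k((215 - 279)/(-130 + 289)))*(15727 + 240862) = (402117 + 1)*(15727 + 240862) = 402118*256589 = 103179055502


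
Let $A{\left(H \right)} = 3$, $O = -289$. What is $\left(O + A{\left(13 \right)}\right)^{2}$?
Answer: $81796$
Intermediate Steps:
$\left(O + A{\left(13 \right)}\right)^{2} = \left(-289 + 3\right)^{2} = \left(-286\right)^{2} = 81796$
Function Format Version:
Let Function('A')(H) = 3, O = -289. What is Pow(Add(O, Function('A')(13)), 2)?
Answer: 81796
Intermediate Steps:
Pow(Add(O, Function('A')(13)), 2) = Pow(Add(-289, 3), 2) = Pow(-286, 2) = 81796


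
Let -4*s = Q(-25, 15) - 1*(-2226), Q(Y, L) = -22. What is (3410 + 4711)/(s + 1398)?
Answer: 8121/847 ≈ 9.5880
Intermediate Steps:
s = -551 (s = -(-22 - 1*(-2226))/4 = -(-22 + 2226)/4 = -¼*2204 = -551)
(3410 + 4711)/(s + 1398) = (3410 + 4711)/(-551 + 1398) = 8121/847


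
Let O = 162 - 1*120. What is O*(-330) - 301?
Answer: -14161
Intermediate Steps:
O = 42 (O = 162 - 120 = 42)
O*(-330) - 301 = 42*(-330) - 301 = -13860 - 301 = -14161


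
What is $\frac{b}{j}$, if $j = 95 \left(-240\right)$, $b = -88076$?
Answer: $\frac{22019}{5700} \approx 3.863$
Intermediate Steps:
$j = -22800$
$\frac{b}{j} = - \frac{88076}{-22800} = \left(-88076\right) \left(- \frac{1}{22800}\right) = \frac{22019}{5700}$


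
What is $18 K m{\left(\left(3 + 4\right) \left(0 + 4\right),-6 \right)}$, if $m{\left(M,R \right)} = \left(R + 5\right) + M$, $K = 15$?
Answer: $7290$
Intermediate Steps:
$m{\left(M,R \right)} = 5 + M + R$ ($m{\left(M,R \right)} = \left(5 + R\right) + M = 5 + M + R$)
$18 K m{\left(\left(3 + 4\right) \left(0 + 4\right),-6 \right)} = 18 \cdot 15 \left(5 + \left(3 + 4\right) \left(0 + 4\right) - 6\right) = 270 \left(5 + 7 \cdot 4 - 6\right) = 270 \left(5 + 28 - 6\right) = 270 \cdot 27 = 7290$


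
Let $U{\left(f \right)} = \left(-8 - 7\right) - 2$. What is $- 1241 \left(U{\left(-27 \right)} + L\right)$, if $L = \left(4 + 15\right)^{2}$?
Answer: $-426904$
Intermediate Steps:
$U{\left(f \right)} = -17$ ($U{\left(f \right)} = -15 - 2 = -17$)
$L = 361$ ($L = 19^{2} = 361$)
$- 1241 \left(U{\left(-27 \right)} + L\right) = - 1241 \left(-17 + 361\right) = \left(-1241\right) 344 = -426904$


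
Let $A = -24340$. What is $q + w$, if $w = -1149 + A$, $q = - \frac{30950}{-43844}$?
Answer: $- \frac{558754383}{21922} \approx -25488.0$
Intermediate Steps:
$q = \frac{15475}{21922}$ ($q = \left(-30950\right) \left(- \frac{1}{43844}\right) = \frac{15475}{21922} \approx 0.70591$)
$w = -25489$ ($w = -1149 - 24340 = -25489$)
$q + w = \frac{15475}{21922} - 25489 = - \frac{558754383}{21922}$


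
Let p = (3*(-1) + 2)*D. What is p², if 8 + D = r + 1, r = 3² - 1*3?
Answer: 1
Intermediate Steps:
r = 6 (r = 9 - 3 = 6)
D = -1 (D = -8 + (6 + 1) = -8 + 7 = -1)
p = 1 (p = (3*(-1) + 2)*(-1) = (-3 + 2)*(-1) = -1*(-1) = 1)
p² = 1² = 1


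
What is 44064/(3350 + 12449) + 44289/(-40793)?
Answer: 57777939/33920453 ≈ 1.7033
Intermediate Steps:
44064/(3350 + 12449) + 44289/(-40793) = 44064/15799 + 44289*(-1/40793) = 44064*(1/15799) - 2331/2147 = 44064/15799 - 2331/2147 = 57777939/33920453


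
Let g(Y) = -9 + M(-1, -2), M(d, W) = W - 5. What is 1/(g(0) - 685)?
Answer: -1/701 ≈ -0.0014265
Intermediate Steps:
M(d, W) = -5 + W
g(Y) = -16 (g(Y) = -9 + (-5 - 2) = -9 - 7 = -16)
1/(g(0) - 685) = 1/(-16 - 685) = 1/(-701) = -1/701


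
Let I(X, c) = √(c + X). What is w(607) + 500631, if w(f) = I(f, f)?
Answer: 500631 + √1214 ≈ 5.0067e+5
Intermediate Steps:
I(X, c) = √(X + c)
w(f) = √2*√f (w(f) = √(f + f) = √(2*f) = √2*√f)
w(607) + 500631 = √2*√607 + 500631 = √1214 + 500631 = 500631 + √1214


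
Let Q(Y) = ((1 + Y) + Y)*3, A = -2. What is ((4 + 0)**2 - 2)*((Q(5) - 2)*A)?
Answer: -868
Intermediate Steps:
Q(Y) = 3 + 6*Y (Q(Y) = (1 + 2*Y)*3 = 3 + 6*Y)
((4 + 0)**2 - 2)*((Q(5) - 2)*A) = ((4 + 0)**2 - 2)*(((3 + 6*5) - 2)*(-2)) = (4**2 - 2)*(((3 + 30) - 2)*(-2)) = (16 - 2)*((33 - 2)*(-2)) = 14*(31*(-2)) = 14*(-62) = -868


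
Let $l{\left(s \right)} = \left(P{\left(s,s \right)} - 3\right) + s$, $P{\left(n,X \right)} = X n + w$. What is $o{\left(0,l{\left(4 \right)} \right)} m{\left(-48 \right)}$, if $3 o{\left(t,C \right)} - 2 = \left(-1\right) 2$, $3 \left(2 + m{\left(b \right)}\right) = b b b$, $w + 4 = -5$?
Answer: $0$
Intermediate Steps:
$w = -9$ ($w = -4 - 5 = -9$)
$m{\left(b \right)} = -2 + \frac{b^{3}}{3}$ ($m{\left(b \right)} = -2 + \frac{b b b}{3} = -2 + \frac{b^{2} b}{3} = -2 + \frac{b^{3}}{3}$)
$P{\left(n,X \right)} = -9 + X n$ ($P{\left(n,X \right)} = X n - 9 = -9 + X n$)
$l{\left(s \right)} = -12 + s + s^{2}$ ($l{\left(s \right)} = \left(\left(-9 + s s\right) - 3\right) + s = \left(\left(-9 + s^{2}\right) - 3\right) + s = \left(-12 + s^{2}\right) + s = -12 + s + s^{2}$)
$o{\left(t,C \right)} = 0$ ($o{\left(t,C \right)} = \frac{2}{3} + \frac{\left(-1\right) 2}{3} = \frac{2}{3} + \frac{1}{3} \left(-2\right) = \frac{2}{3} - \frac{2}{3} = 0$)
$o{\left(0,l{\left(4 \right)} \right)} m{\left(-48 \right)} = 0 \left(-2 + \frac{\left(-48\right)^{3}}{3}\right) = 0 \left(-2 + \frac{1}{3} \left(-110592\right)\right) = 0 \left(-2 - 36864\right) = 0 \left(-36866\right) = 0$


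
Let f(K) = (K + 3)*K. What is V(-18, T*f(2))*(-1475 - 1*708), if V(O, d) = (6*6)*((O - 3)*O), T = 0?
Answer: -29706264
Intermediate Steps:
f(K) = K*(3 + K) (f(K) = (3 + K)*K = K*(3 + K))
V(O, d) = 36*O*(-3 + O) (V(O, d) = 36*((-3 + O)*O) = 36*(O*(-3 + O)) = 36*O*(-3 + O))
V(-18, T*f(2))*(-1475 - 1*708) = (36*(-18)*(-3 - 18))*(-1475 - 1*708) = (36*(-18)*(-21))*(-1475 - 708) = 13608*(-2183) = -29706264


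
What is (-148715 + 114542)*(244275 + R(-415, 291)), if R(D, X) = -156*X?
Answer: -6796292067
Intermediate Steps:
(-148715 + 114542)*(244275 + R(-415, 291)) = (-148715 + 114542)*(244275 - 156*291) = -34173*(244275 - 45396) = -34173*198879 = -6796292067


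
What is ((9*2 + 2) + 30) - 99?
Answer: -49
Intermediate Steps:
((9*2 + 2) + 30) - 99 = ((18 + 2) + 30) - 99 = (20 + 30) - 99 = 50 - 99 = -49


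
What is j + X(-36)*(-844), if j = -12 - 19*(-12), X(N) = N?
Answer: 30600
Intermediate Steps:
j = 216 (j = -12 + 228 = 216)
j + X(-36)*(-844) = 216 - 36*(-844) = 216 + 30384 = 30600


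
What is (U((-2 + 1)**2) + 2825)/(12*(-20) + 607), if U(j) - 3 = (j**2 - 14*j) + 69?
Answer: 2884/367 ≈ 7.8583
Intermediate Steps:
U(j) = 72 + j**2 - 14*j (U(j) = 3 + ((j**2 - 14*j) + 69) = 3 + (69 + j**2 - 14*j) = 72 + j**2 - 14*j)
(U((-2 + 1)**2) + 2825)/(12*(-20) + 607) = ((72 + ((-2 + 1)**2)**2 - 14*(-2 + 1)**2) + 2825)/(12*(-20) + 607) = ((72 + ((-1)**2)**2 - 14*(-1)**2) + 2825)/(-240 + 607) = ((72 + 1**2 - 14*1) + 2825)/367 = ((72 + 1 - 14) + 2825)*(1/367) = (59 + 2825)*(1/367) = 2884*(1/367) = 2884/367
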